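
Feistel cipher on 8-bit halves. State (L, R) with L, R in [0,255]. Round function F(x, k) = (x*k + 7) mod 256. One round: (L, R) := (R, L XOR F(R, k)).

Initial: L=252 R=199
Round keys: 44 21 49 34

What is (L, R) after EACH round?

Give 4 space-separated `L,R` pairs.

Answer: 199,199 199,157 157,211 211,144

Derivation:
Round 1 (k=44): L=199 R=199
Round 2 (k=21): L=199 R=157
Round 3 (k=49): L=157 R=211
Round 4 (k=34): L=211 R=144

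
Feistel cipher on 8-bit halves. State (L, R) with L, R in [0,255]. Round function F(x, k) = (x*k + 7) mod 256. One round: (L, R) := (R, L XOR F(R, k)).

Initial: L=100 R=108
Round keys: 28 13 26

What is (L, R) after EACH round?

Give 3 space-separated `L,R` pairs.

Answer: 108,179 179,114 114,40

Derivation:
Round 1 (k=28): L=108 R=179
Round 2 (k=13): L=179 R=114
Round 3 (k=26): L=114 R=40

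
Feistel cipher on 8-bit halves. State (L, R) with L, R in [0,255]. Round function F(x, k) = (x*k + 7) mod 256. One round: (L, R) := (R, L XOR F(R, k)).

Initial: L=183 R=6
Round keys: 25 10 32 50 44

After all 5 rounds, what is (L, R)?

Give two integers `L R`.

Round 1 (k=25): L=6 R=42
Round 2 (k=10): L=42 R=173
Round 3 (k=32): L=173 R=141
Round 4 (k=50): L=141 R=60
Round 5 (k=44): L=60 R=218

Answer: 60 218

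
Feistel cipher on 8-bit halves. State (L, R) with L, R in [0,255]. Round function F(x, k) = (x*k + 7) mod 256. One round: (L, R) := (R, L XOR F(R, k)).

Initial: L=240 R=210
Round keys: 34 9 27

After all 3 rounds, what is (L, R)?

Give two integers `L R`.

Answer: 40 36

Derivation:
Round 1 (k=34): L=210 R=27
Round 2 (k=9): L=27 R=40
Round 3 (k=27): L=40 R=36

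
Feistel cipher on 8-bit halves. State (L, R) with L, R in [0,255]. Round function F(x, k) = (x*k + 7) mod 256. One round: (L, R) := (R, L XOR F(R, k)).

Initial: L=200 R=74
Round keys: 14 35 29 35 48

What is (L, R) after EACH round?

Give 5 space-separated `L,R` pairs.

Answer: 74,219 219,178 178,234 234,183 183,189

Derivation:
Round 1 (k=14): L=74 R=219
Round 2 (k=35): L=219 R=178
Round 3 (k=29): L=178 R=234
Round 4 (k=35): L=234 R=183
Round 5 (k=48): L=183 R=189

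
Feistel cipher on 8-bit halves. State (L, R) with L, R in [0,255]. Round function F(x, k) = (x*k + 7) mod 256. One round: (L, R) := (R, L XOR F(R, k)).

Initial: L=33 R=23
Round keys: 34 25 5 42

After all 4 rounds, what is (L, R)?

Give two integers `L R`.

Answer: 119 129

Derivation:
Round 1 (k=34): L=23 R=52
Round 2 (k=25): L=52 R=12
Round 3 (k=5): L=12 R=119
Round 4 (k=42): L=119 R=129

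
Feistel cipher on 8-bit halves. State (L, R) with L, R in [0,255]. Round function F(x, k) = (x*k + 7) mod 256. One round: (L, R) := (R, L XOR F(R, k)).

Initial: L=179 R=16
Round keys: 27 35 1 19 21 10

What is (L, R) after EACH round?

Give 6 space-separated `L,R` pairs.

Answer: 16,4 4,131 131,142 142,18 18,15 15,143

Derivation:
Round 1 (k=27): L=16 R=4
Round 2 (k=35): L=4 R=131
Round 3 (k=1): L=131 R=142
Round 4 (k=19): L=142 R=18
Round 5 (k=21): L=18 R=15
Round 6 (k=10): L=15 R=143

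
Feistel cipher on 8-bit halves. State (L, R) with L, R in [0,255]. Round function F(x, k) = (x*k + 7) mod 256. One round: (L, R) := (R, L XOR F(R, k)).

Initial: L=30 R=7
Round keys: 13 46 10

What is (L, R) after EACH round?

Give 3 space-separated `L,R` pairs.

Round 1 (k=13): L=7 R=124
Round 2 (k=46): L=124 R=72
Round 3 (k=10): L=72 R=171

Answer: 7,124 124,72 72,171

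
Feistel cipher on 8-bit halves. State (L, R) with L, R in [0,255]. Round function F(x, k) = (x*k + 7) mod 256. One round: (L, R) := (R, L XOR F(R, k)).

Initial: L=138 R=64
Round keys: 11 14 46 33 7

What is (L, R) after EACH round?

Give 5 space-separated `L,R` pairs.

Answer: 64,77 77,125 125,48 48,74 74,61

Derivation:
Round 1 (k=11): L=64 R=77
Round 2 (k=14): L=77 R=125
Round 3 (k=46): L=125 R=48
Round 4 (k=33): L=48 R=74
Round 5 (k=7): L=74 R=61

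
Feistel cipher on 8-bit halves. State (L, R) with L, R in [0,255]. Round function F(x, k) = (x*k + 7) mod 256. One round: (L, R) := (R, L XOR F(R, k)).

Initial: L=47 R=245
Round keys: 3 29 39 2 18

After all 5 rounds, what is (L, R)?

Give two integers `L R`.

Round 1 (k=3): L=245 R=201
Round 2 (k=29): L=201 R=57
Round 3 (k=39): L=57 R=127
Round 4 (k=2): L=127 R=60
Round 5 (k=18): L=60 R=64

Answer: 60 64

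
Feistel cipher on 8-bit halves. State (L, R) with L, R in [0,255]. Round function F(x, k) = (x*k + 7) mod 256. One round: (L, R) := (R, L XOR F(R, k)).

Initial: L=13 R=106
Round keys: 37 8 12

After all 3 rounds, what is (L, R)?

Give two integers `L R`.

Answer: 205 247

Derivation:
Round 1 (k=37): L=106 R=84
Round 2 (k=8): L=84 R=205
Round 3 (k=12): L=205 R=247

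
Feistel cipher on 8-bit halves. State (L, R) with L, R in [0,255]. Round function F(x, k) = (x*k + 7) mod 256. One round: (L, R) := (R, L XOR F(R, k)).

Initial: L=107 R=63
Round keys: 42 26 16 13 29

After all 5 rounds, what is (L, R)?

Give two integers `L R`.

Round 1 (k=42): L=63 R=54
Round 2 (k=26): L=54 R=188
Round 3 (k=16): L=188 R=241
Round 4 (k=13): L=241 R=248
Round 5 (k=29): L=248 R=238

Answer: 248 238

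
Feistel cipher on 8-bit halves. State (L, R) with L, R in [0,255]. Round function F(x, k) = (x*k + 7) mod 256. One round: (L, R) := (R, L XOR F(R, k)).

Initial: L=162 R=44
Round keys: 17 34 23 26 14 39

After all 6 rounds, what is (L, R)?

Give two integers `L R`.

Round 1 (k=17): L=44 R=81
Round 2 (k=34): L=81 R=229
Round 3 (k=23): L=229 R=203
Round 4 (k=26): L=203 R=64
Round 5 (k=14): L=64 R=76
Round 6 (k=39): L=76 R=219

Answer: 76 219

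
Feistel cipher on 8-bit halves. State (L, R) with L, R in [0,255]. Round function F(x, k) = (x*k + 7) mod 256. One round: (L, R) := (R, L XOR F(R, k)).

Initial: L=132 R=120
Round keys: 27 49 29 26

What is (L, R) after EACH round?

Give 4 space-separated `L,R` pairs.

Answer: 120,43 43,58 58,178 178,33

Derivation:
Round 1 (k=27): L=120 R=43
Round 2 (k=49): L=43 R=58
Round 3 (k=29): L=58 R=178
Round 4 (k=26): L=178 R=33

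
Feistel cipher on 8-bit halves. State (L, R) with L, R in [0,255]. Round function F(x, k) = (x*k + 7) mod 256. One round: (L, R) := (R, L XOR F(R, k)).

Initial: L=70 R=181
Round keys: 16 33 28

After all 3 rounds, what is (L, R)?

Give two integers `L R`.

Answer: 141 98

Derivation:
Round 1 (k=16): L=181 R=17
Round 2 (k=33): L=17 R=141
Round 3 (k=28): L=141 R=98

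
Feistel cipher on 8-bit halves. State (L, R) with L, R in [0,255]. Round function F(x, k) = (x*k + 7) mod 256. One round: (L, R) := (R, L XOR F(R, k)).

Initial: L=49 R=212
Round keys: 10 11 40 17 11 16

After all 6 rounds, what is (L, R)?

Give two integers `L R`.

Answer: 7 26

Derivation:
Round 1 (k=10): L=212 R=126
Round 2 (k=11): L=126 R=165
Round 3 (k=40): L=165 R=177
Round 4 (k=17): L=177 R=109
Round 5 (k=11): L=109 R=7
Round 6 (k=16): L=7 R=26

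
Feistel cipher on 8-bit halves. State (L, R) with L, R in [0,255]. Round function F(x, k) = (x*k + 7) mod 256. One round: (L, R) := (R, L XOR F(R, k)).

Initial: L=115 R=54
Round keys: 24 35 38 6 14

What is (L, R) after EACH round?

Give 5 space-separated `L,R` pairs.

Answer: 54,100 100,133 133,161 161,72 72,86

Derivation:
Round 1 (k=24): L=54 R=100
Round 2 (k=35): L=100 R=133
Round 3 (k=38): L=133 R=161
Round 4 (k=6): L=161 R=72
Round 5 (k=14): L=72 R=86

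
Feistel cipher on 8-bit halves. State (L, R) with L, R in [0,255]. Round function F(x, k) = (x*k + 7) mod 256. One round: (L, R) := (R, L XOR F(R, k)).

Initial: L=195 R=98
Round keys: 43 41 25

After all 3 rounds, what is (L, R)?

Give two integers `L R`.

Answer: 23 248

Derivation:
Round 1 (k=43): L=98 R=190
Round 2 (k=41): L=190 R=23
Round 3 (k=25): L=23 R=248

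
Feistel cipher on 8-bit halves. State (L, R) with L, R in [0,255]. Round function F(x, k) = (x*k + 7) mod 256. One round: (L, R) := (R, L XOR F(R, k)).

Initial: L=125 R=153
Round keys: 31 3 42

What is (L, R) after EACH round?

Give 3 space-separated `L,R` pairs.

Round 1 (k=31): L=153 R=243
Round 2 (k=3): L=243 R=121
Round 3 (k=42): L=121 R=18

Answer: 153,243 243,121 121,18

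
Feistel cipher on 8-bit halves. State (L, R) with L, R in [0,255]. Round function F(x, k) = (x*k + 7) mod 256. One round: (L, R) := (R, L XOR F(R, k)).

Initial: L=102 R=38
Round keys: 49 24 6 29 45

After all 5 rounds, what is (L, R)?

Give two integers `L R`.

Answer: 108 213

Derivation:
Round 1 (k=49): L=38 R=43
Round 2 (k=24): L=43 R=41
Round 3 (k=6): L=41 R=214
Round 4 (k=29): L=214 R=108
Round 5 (k=45): L=108 R=213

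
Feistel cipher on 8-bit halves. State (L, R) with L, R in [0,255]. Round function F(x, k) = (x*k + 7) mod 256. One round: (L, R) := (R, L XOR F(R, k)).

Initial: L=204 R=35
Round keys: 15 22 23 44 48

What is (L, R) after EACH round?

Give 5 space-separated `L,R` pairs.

Round 1 (k=15): L=35 R=216
Round 2 (k=22): L=216 R=180
Round 3 (k=23): L=180 R=235
Round 4 (k=44): L=235 R=223
Round 5 (k=48): L=223 R=60

Answer: 35,216 216,180 180,235 235,223 223,60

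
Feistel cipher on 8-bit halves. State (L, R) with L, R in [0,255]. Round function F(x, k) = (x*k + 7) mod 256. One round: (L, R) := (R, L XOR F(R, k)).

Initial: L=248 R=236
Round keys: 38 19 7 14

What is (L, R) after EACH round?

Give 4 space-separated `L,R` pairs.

Answer: 236,247 247,176 176,32 32,119

Derivation:
Round 1 (k=38): L=236 R=247
Round 2 (k=19): L=247 R=176
Round 3 (k=7): L=176 R=32
Round 4 (k=14): L=32 R=119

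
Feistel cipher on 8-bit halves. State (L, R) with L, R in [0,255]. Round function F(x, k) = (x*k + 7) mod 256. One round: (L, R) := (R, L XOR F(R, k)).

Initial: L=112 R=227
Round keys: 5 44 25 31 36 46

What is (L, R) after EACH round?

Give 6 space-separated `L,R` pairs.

Round 1 (k=5): L=227 R=6
Round 2 (k=44): L=6 R=236
Round 3 (k=25): L=236 R=21
Round 4 (k=31): L=21 R=126
Round 5 (k=36): L=126 R=170
Round 6 (k=46): L=170 R=237

Answer: 227,6 6,236 236,21 21,126 126,170 170,237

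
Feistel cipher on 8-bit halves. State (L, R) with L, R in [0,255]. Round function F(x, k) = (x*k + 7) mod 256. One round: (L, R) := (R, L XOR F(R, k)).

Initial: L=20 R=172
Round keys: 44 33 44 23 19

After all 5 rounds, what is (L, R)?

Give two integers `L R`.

Round 1 (k=44): L=172 R=131
Round 2 (k=33): L=131 R=70
Round 3 (k=44): L=70 R=140
Round 4 (k=23): L=140 R=221
Round 5 (k=19): L=221 R=226

Answer: 221 226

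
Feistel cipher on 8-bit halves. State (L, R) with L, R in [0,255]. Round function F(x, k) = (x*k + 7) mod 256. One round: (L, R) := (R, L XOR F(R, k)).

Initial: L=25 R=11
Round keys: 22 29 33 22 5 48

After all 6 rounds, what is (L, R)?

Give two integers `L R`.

Round 1 (k=22): L=11 R=224
Round 2 (k=29): L=224 R=108
Round 3 (k=33): L=108 R=19
Round 4 (k=22): L=19 R=197
Round 5 (k=5): L=197 R=243
Round 6 (k=48): L=243 R=82

Answer: 243 82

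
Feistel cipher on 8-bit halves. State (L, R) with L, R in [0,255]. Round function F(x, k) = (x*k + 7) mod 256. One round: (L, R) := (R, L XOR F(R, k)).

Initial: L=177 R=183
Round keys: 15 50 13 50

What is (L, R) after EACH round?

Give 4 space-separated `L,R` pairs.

Answer: 183,113 113,174 174,172 172,49

Derivation:
Round 1 (k=15): L=183 R=113
Round 2 (k=50): L=113 R=174
Round 3 (k=13): L=174 R=172
Round 4 (k=50): L=172 R=49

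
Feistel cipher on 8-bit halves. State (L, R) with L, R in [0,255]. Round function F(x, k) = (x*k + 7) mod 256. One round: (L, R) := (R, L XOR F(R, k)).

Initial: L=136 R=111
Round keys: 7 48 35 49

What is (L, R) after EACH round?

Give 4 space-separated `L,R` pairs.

Answer: 111,152 152,232 232,39 39,150

Derivation:
Round 1 (k=7): L=111 R=152
Round 2 (k=48): L=152 R=232
Round 3 (k=35): L=232 R=39
Round 4 (k=49): L=39 R=150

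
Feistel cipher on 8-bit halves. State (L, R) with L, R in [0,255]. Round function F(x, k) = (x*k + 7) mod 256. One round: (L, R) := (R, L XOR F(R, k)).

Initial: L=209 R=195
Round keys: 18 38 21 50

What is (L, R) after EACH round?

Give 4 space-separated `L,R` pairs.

Round 1 (k=18): L=195 R=108
Round 2 (k=38): L=108 R=204
Round 3 (k=21): L=204 R=175
Round 4 (k=50): L=175 R=249

Answer: 195,108 108,204 204,175 175,249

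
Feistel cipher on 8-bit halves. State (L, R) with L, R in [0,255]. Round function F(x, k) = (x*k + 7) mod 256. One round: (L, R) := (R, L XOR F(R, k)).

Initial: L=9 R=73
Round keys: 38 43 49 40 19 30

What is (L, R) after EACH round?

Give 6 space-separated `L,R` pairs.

Round 1 (k=38): L=73 R=212
Round 2 (k=43): L=212 R=234
Round 3 (k=49): L=234 R=5
Round 4 (k=40): L=5 R=37
Round 5 (k=19): L=37 R=195
Round 6 (k=30): L=195 R=196

Answer: 73,212 212,234 234,5 5,37 37,195 195,196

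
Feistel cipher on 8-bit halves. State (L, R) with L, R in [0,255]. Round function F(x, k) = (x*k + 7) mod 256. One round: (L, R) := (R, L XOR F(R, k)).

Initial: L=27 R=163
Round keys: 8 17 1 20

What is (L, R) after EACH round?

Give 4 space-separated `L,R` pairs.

Round 1 (k=8): L=163 R=4
Round 2 (k=17): L=4 R=232
Round 3 (k=1): L=232 R=235
Round 4 (k=20): L=235 R=139

Answer: 163,4 4,232 232,235 235,139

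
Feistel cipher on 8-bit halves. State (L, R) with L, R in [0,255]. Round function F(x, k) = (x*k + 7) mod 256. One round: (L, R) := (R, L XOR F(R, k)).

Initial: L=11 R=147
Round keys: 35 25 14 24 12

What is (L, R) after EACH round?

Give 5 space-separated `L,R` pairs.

Answer: 147,43 43,169 169,110 110,254 254,129

Derivation:
Round 1 (k=35): L=147 R=43
Round 2 (k=25): L=43 R=169
Round 3 (k=14): L=169 R=110
Round 4 (k=24): L=110 R=254
Round 5 (k=12): L=254 R=129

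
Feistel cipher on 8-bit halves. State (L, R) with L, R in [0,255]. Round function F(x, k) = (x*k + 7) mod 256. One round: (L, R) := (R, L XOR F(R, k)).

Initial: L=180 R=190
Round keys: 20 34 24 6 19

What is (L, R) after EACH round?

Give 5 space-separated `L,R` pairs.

Answer: 190,107 107,131 131,36 36,92 92,255

Derivation:
Round 1 (k=20): L=190 R=107
Round 2 (k=34): L=107 R=131
Round 3 (k=24): L=131 R=36
Round 4 (k=6): L=36 R=92
Round 5 (k=19): L=92 R=255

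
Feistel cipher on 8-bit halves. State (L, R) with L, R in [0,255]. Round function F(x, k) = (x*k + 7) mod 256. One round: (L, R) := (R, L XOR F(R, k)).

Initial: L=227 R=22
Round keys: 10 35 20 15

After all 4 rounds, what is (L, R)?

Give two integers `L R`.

Round 1 (k=10): L=22 R=0
Round 2 (k=35): L=0 R=17
Round 3 (k=20): L=17 R=91
Round 4 (k=15): L=91 R=77

Answer: 91 77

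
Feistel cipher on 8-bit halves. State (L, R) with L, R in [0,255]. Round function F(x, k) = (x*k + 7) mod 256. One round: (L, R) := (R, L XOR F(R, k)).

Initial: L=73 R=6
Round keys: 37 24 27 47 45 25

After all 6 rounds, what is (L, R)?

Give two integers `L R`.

Answer: 81 168

Derivation:
Round 1 (k=37): L=6 R=172
Round 2 (k=24): L=172 R=33
Round 3 (k=27): L=33 R=46
Round 4 (k=47): L=46 R=88
Round 5 (k=45): L=88 R=81
Round 6 (k=25): L=81 R=168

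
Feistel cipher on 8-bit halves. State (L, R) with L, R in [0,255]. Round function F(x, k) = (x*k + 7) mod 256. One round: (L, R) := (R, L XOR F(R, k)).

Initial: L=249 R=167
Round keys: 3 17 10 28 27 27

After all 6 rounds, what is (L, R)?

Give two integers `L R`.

Answer: 139 140

Derivation:
Round 1 (k=3): L=167 R=5
Round 2 (k=17): L=5 R=251
Round 3 (k=10): L=251 R=208
Round 4 (k=28): L=208 R=60
Round 5 (k=27): L=60 R=139
Round 6 (k=27): L=139 R=140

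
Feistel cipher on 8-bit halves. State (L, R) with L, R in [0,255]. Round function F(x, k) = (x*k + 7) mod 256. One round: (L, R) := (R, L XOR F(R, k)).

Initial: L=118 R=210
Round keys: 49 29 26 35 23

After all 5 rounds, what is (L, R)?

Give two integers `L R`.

Round 1 (k=49): L=210 R=79
Round 2 (k=29): L=79 R=40
Round 3 (k=26): L=40 R=88
Round 4 (k=35): L=88 R=39
Round 5 (k=23): L=39 R=208

Answer: 39 208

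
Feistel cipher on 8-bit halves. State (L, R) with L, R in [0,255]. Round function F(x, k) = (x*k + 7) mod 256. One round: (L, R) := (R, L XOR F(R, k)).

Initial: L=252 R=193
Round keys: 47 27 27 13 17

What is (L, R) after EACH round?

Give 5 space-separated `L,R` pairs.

Round 1 (k=47): L=193 R=138
Round 2 (k=27): L=138 R=84
Round 3 (k=27): L=84 R=105
Round 4 (k=13): L=105 R=8
Round 5 (k=17): L=8 R=230

Answer: 193,138 138,84 84,105 105,8 8,230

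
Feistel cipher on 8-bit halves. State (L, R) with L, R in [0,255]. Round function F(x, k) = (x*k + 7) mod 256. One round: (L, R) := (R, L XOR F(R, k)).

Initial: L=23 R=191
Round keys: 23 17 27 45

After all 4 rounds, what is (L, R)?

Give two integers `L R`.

Answer: 165 41

Derivation:
Round 1 (k=23): L=191 R=39
Round 2 (k=17): L=39 R=33
Round 3 (k=27): L=33 R=165
Round 4 (k=45): L=165 R=41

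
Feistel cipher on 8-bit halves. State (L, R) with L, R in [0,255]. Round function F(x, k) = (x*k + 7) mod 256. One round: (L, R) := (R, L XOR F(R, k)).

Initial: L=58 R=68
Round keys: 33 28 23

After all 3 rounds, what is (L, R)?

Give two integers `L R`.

Answer: 39 121

Derivation:
Round 1 (k=33): L=68 R=241
Round 2 (k=28): L=241 R=39
Round 3 (k=23): L=39 R=121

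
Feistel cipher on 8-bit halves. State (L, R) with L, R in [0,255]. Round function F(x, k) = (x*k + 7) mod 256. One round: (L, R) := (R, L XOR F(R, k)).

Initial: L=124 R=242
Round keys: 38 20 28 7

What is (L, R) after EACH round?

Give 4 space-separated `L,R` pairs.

Round 1 (k=38): L=242 R=143
Round 2 (k=20): L=143 R=193
Round 3 (k=28): L=193 R=172
Round 4 (k=7): L=172 R=122

Answer: 242,143 143,193 193,172 172,122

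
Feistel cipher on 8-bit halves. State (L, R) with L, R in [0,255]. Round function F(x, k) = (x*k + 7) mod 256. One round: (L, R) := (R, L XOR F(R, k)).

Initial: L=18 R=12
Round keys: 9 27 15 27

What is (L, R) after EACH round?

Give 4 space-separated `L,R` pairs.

Answer: 12,97 97,78 78,248 248,97

Derivation:
Round 1 (k=9): L=12 R=97
Round 2 (k=27): L=97 R=78
Round 3 (k=15): L=78 R=248
Round 4 (k=27): L=248 R=97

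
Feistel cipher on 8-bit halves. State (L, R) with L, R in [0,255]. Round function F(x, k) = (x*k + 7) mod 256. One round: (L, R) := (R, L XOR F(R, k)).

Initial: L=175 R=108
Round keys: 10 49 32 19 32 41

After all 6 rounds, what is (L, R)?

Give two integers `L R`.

Round 1 (k=10): L=108 R=144
Round 2 (k=49): L=144 R=251
Round 3 (k=32): L=251 R=247
Round 4 (k=19): L=247 R=167
Round 5 (k=32): L=167 R=16
Round 6 (k=41): L=16 R=48

Answer: 16 48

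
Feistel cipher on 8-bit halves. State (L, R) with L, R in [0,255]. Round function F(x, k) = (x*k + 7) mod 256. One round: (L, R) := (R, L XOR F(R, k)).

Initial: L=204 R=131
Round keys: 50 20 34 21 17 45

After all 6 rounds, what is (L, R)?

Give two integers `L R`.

Round 1 (k=50): L=131 R=81
Round 2 (k=20): L=81 R=216
Round 3 (k=34): L=216 R=230
Round 4 (k=21): L=230 R=61
Round 5 (k=17): L=61 R=242
Round 6 (k=45): L=242 R=172

Answer: 242 172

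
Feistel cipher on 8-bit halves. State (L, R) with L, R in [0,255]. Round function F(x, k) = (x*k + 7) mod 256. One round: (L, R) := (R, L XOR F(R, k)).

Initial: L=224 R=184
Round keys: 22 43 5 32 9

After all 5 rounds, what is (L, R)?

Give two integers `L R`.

Answer: 123 158

Derivation:
Round 1 (k=22): L=184 R=55
Round 2 (k=43): L=55 R=252
Round 3 (k=5): L=252 R=196
Round 4 (k=32): L=196 R=123
Round 5 (k=9): L=123 R=158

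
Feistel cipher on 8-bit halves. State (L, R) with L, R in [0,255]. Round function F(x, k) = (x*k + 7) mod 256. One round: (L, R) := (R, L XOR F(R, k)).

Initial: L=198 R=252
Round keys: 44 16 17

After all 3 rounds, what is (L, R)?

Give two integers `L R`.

Answer: 235 51

Derivation:
Round 1 (k=44): L=252 R=145
Round 2 (k=16): L=145 R=235
Round 3 (k=17): L=235 R=51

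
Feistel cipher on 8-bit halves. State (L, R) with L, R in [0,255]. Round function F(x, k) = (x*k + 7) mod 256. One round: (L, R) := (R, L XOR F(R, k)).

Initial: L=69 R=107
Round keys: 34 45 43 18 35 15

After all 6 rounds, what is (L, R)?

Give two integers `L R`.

Round 1 (k=34): L=107 R=120
Round 2 (k=45): L=120 R=116
Round 3 (k=43): L=116 R=251
Round 4 (k=18): L=251 R=217
Round 5 (k=35): L=217 R=73
Round 6 (k=15): L=73 R=151

Answer: 73 151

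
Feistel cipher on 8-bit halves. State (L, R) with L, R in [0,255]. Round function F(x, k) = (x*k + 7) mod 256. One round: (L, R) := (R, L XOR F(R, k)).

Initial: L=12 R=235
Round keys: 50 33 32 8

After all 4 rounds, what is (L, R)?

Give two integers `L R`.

Round 1 (k=50): L=235 R=225
Round 2 (k=33): L=225 R=227
Round 3 (k=32): L=227 R=134
Round 4 (k=8): L=134 R=212

Answer: 134 212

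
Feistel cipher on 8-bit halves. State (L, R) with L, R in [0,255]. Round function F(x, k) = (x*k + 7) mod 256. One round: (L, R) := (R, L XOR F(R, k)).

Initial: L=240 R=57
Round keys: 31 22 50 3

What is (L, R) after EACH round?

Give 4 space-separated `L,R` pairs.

Round 1 (k=31): L=57 R=30
Round 2 (k=22): L=30 R=162
Round 3 (k=50): L=162 R=181
Round 4 (k=3): L=181 R=132

Answer: 57,30 30,162 162,181 181,132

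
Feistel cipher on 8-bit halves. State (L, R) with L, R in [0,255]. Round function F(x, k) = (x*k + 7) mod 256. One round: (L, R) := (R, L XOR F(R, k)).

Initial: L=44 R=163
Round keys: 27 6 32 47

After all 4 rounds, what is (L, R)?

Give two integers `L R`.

Answer: 147 216

Derivation:
Round 1 (k=27): L=163 R=20
Round 2 (k=6): L=20 R=220
Round 3 (k=32): L=220 R=147
Round 4 (k=47): L=147 R=216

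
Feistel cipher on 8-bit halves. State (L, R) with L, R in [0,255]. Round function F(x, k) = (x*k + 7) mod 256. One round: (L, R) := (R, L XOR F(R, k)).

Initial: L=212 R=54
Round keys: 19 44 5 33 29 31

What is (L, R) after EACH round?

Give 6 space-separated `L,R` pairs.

Answer: 54,221 221,53 53,205 205,65 65,169 169,63

Derivation:
Round 1 (k=19): L=54 R=221
Round 2 (k=44): L=221 R=53
Round 3 (k=5): L=53 R=205
Round 4 (k=33): L=205 R=65
Round 5 (k=29): L=65 R=169
Round 6 (k=31): L=169 R=63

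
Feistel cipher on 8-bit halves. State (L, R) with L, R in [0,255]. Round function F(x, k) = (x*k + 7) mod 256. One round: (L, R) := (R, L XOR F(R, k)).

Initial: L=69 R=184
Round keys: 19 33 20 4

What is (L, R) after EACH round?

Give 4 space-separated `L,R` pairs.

Answer: 184,234 234,137 137,81 81,194

Derivation:
Round 1 (k=19): L=184 R=234
Round 2 (k=33): L=234 R=137
Round 3 (k=20): L=137 R=81
Round 4 (k=4): L=81 R=194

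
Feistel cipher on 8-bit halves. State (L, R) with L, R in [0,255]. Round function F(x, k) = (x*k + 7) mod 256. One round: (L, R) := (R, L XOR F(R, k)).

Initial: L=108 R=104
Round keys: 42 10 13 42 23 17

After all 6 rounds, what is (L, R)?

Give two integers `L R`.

Answer: 164 163

Derivation:
Round 1 (k=42): L=104 R=123
Round 2 (k=10): L=123 R=189
Round 3 (k=13): L=189 R=219
Round 4 (k=42): L=219 R=72
Round 5 (k=23): L=72 R=164
Round 6 (k=17): L=164 R=163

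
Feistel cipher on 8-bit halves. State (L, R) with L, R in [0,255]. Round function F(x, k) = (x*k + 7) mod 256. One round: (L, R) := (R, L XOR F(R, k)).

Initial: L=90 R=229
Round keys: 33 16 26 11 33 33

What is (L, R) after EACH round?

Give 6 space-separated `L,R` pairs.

Answer: 229,214 214,130 130,237 237,180 180,214 214,41

Derivation:
Round 1 (k=33): L=229 R=214
Round 2 (k=16): L=214 R=130
Round 3 (k=26): L=130 R=237
Round 4 (k=11): L=237 R=180
Round 5 (k=33): L=180 R=214
Round 6 (k=33): L=214 R=41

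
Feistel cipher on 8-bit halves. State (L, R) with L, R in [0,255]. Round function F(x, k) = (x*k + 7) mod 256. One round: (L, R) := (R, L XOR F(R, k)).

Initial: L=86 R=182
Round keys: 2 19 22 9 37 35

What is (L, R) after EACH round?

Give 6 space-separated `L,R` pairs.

Answer: 182,37 37,112 112,130 130,233 233,54 54,128

Derivation:
Round 1 (k=2): L=182 R=37
Round 2 (k=19): L=37 R=112
Round 3 (k=22): L=112 R=130
Round 4 (k=9): L=130 R=233
Round 5 (k=37): L=233 R=54
Round 6 (k=35): L=54 R=128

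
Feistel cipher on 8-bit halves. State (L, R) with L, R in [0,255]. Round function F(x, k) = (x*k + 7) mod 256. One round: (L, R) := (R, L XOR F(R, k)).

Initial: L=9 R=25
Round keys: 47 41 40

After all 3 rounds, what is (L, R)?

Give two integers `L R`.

Answer: 47 200

Derivation:
Round 1 (k=47): L=25 R=151
Round 2 (k=41): L=151 R=47
Round 3 (k=40): L=47 R=200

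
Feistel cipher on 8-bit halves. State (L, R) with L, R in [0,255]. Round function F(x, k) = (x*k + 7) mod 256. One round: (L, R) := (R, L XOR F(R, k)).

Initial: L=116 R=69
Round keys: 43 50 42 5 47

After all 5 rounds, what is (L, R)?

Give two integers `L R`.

Round 1 (k=43): L=69 R=234
Round 2 (k=50): L=234 R=254
Round 3 (k=42): L=254 R=89
Round 4 (k=5): L=89 R=58
Round 5 (k=47): L=58 R=244

Answer: 58 244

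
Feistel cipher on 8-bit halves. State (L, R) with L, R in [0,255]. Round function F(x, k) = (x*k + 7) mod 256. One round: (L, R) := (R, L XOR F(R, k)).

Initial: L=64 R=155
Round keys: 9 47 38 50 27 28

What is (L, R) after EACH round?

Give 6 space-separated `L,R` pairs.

Round 1 (k=9): L=155 R=58
Round 2 (k=47): L=58 R=54
Round 3 (k=38): L=54 R=49
Round 4 (k=50): L=49 R=175
Round 5 (k=27): L=175 R=77
Round 6 (k=28): L=77 R=220

Answer: 155,58 58,54 54,49 49,175 175,77 77,220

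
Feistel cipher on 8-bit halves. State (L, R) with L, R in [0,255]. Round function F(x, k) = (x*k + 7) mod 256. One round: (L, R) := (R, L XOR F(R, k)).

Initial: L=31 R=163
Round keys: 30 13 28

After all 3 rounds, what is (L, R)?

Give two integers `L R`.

Answer: 142 177

Derivation:
Round 1 (k=30): L=163 R=62
Round 2 (k=13): L=62 R=142
Round 3 (k=28): L=142 R=177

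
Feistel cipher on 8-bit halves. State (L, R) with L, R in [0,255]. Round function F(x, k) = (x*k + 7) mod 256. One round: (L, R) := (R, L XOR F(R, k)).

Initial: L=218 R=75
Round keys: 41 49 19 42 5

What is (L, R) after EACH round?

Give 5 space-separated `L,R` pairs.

Answer: 75,208 208,156 156,75 75,201 201,191

Derivation:
Round 1 (k=41): L=75 R=208
Round 2 (k=49): L=208 R=156
Round 3 (k=19): L=156 R=75
Round 4 (k=42): L=75 R=201
Round 5 (k=5): L=201 R=191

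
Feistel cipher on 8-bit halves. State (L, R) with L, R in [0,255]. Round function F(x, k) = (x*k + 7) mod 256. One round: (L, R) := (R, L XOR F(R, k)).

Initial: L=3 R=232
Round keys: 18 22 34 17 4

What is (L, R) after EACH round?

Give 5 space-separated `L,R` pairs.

Round 1 (k=18): L=232 R=84
Round 2 (k=22): L=84 R=215
Round 3 (k=34): L=215 R=193
Round 4 (k=17): L=193 R=15
Round 5 (k=4): L=15 R=130

Answer: 232,84 84,215 215,193 193,15 15,130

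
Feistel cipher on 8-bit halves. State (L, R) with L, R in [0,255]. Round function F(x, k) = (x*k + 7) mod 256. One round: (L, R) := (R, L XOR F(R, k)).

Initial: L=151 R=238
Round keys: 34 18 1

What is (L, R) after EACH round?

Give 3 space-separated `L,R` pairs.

Answer: 238,52 52,65 65,124

Derivation:
Round 1 (k=34): L=238 R=52
Round 2 (k=18): L=52 R=65
Round 3 (k=1): L=65 R=124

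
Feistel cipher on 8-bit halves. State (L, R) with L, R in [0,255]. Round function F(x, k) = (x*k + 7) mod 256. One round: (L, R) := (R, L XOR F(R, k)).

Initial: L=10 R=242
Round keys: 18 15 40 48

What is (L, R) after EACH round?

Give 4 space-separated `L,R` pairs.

Round 1 (k=18): L=242 R=1
Round 2 (k=15): L=1 R=228
Round 3 (k=40): L=228 R=166
Round 4 (k=48): L=166 R=195

Answer: 242,1 1,228 228,166 166,195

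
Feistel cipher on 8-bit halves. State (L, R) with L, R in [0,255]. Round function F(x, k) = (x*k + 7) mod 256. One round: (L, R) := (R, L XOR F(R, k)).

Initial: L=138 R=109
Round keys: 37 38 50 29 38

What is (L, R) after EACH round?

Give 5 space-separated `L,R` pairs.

Answer: 109,66 66,190 190,97 97,186 186,194

Derivation:
Round 1 (k=37): L=109 R=66
Round 2 (k=38): L=66 R=190
Round 3 (k=50): L=190 R=97
Round 4 (k=29): L=97 R=186
Round 5 (k=38): L=186 R=194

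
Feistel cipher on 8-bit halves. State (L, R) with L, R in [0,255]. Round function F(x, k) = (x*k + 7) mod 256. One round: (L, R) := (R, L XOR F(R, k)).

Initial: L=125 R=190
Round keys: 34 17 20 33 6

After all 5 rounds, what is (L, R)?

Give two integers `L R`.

Round 1 (k=34): L=190 R=62
Round 2 (k=17): L=62 R=155
Round 3 (k=20): L=155 R=29
Round 4 (k=33): L=29 R=95
Round 5 (k=6): L=95 R=92

Answer: 95 92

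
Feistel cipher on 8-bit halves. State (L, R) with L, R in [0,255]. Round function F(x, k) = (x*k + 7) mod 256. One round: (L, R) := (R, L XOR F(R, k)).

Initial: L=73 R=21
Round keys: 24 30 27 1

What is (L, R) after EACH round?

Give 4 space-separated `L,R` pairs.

Round 1 (k=24): L=21 R=182
Round 2 (k=30): L=182 R=78
Round 3 (k=27): L=78 R=247
Round 4 (k=1): L=247 R=176

Answer: 21,182 182,78 78,247 247,176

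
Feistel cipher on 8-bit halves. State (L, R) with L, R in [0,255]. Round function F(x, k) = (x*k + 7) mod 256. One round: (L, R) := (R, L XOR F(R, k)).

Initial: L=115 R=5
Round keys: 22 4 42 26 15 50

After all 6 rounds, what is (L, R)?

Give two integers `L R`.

Round 1 (k=22): L=5 R=6
Round 2 (k=4): L=6 R=26
Round 3 (k=42): L=26 R=77
Round 4 (k=26): L=77 R=195
Round 5 (k=15): L=195 R=57
Round 6 (k=50): L=57 R=234

Answer: 57 234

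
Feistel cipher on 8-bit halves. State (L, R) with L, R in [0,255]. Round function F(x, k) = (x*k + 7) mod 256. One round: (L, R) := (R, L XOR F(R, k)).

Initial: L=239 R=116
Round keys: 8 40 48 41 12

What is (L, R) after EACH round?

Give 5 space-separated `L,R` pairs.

Round 1 (k=8): L=116 R=72
Round 2 (k=40): L=72 R=51
Round 3 (k=48): L=51 R=223
Round 4 (k=41): L=223 R=141
Round 5 (k=12): L=141 R=124

Answer: 116,72 72,51 51,223 223,141 141,124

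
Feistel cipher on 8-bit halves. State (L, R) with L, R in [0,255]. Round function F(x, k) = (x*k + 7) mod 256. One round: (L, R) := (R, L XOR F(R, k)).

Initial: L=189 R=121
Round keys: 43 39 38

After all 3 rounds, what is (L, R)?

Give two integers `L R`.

Answer: 65 74

Derivation:
Round 1 (k=43): L=121 R=231
Round 2 (k=39): L=231 R=65
Round 3 (k=38): L=65 R=74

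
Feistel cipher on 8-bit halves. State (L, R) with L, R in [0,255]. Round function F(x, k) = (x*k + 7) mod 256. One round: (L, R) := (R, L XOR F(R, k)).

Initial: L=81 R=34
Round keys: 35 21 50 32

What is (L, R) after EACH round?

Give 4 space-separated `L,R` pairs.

Round 1 (k=35): L=34 R=252
Round 2 (k=21): L=252 R=145
Round 3 (k=50): L=145 R=165
Round 4 (k=32): L=165 R=54

Answer: 34,252 252,145 145,165 165,54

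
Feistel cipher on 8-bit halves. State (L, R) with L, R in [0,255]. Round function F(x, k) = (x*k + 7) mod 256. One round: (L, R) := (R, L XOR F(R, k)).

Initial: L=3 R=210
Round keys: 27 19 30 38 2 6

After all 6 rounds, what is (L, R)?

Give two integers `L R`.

Answer: 196 125

Derivation:
Round 1 (k=27): L=210 R=46
Round 2 (k=19): L=46 R=163
Round 3 (k=30): L=163 R=15
Round 4 (k=38): L=15 R=226
Round 5 (k=2): L=226 R=196
Round 6 (k=6): L=196 R=125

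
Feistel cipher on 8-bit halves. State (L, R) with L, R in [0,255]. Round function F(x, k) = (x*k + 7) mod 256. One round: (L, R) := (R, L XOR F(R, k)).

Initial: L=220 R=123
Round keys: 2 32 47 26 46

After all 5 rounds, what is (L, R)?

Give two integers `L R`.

Answer: 215 99

Derivation:
Round 1 (k=2): L=123 R=33
Round 2 (k=32): L=33 R=92
Round 3 (k=47): L=92 R=202
Round 4 (k=26): L=202 R=215
Round 5 (k=46): L=215 R=99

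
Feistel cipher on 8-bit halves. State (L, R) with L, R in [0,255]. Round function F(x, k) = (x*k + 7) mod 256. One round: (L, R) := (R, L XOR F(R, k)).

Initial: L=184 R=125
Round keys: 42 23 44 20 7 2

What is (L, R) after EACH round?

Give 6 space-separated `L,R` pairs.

Answer: 125,49 49,19 19,122 122,156 156,49 49,245

Derivation:
Round 1 (k=42): L=125 R=49
Round 2 (k=23): L=49 R=19
Round 3 (k=44): L=19 R=122
Round 4 (k=20): L=122 R=156
Round 5 (k=7): L=156 R=49
Round 6 (k=2): L=49 R=245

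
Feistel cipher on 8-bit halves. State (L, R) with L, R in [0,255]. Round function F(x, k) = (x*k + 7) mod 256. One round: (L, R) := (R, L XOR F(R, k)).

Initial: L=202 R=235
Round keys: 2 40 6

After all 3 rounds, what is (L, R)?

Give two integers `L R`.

Answer: 116 168

Derivation:
Round 1 (k=2): L=235 R=23
Round 2 (k=40): L=23 R=116
Round 3 (k=6): L=116 R=168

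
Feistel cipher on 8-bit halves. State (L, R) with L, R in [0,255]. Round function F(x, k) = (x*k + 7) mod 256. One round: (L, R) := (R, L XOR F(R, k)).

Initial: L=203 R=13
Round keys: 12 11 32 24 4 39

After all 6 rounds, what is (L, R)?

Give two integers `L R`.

Answer: 84 206

Derivation:
Round 1 (k=12): L=13 R=104
Round 2 (k=11): L=104 R=114
Round 3 (k=32): L=114 R=47
Round 4 (k=24): L=47 R=29
Round 5 (k=4): L=29 R=84
Round 6 (k=39): L=84 R=206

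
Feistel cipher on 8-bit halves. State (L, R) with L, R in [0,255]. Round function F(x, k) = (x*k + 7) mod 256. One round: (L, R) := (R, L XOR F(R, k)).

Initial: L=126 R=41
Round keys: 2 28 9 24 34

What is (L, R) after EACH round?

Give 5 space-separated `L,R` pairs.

Round 1 (k=2): L=41 R=39
Round 2 (k=28): L=39 R=98
Round 3 (k=9): L=98 R=94
Round 4 (k=24): L=94 R=181
Round 5 (k=34): L=181 R=79

Answer: 41,39 39,98 98,94 94,181 181,79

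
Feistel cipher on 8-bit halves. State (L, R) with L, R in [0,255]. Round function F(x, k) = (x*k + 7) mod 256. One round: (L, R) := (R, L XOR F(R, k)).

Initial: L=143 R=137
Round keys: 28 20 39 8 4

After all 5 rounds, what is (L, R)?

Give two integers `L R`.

Answer: 209 254

Derivation:
Round 1 (k=28): L=137 R=140
Round 2 (k=20): L=140 R=126
Round 3 (k=39): L=126 R=181
Round 4 (k=8): L=181 R=209
Round 5 (k=4): L=209 R=254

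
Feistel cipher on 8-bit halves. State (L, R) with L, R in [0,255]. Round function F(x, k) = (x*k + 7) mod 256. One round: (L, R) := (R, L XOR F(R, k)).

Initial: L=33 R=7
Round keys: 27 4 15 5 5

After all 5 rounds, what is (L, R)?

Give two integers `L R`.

Answer: 145 18

Derivation:
Round 1 (k=27): L=7 R=229
Round 2 (k=4): L=229 R=156
Round 3 (k=15): L=156 R=206
Round 4 (k=5): L=206 R=145
Round 5 (k=5): L=145 R=18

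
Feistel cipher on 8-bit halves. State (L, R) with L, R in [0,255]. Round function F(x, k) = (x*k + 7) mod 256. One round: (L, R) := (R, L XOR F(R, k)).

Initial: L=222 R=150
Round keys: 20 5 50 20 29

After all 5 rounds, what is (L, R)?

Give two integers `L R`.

Answer: 245 114

Derivation:
Round 1 (k=20): L=150 R=97
Round 2 (k=5): L=97 R=122
Round 3 (k=50): L=122 R=186
Round 4 (k=20): L=186 R=245
Round 5 (k=29): L=245 R=114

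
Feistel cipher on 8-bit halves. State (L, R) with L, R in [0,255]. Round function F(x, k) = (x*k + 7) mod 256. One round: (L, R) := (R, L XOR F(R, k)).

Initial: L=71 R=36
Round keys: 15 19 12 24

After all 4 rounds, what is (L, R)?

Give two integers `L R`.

Round 1 (k=15): L=36 R=100
Round 2 (k=19): L=100 R=87
Round 3 (k=12): L=87 R=127
Round 4 (k=24): L=127 R=184

Answer: 127 184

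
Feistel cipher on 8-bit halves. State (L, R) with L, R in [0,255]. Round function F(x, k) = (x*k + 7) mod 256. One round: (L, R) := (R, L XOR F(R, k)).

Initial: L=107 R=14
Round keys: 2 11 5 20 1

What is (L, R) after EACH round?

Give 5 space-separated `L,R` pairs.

Round 1 (k=2): L=14 R=72
Round 2 (k=11): L=72 R=17
Round 3 (k=5): L=17 R=20
Round 4 (k=20): L=20 R=134
Round 5 (k=1): L=134 R=153

Answer: 14,72 72,17 17,20 20,134 134,153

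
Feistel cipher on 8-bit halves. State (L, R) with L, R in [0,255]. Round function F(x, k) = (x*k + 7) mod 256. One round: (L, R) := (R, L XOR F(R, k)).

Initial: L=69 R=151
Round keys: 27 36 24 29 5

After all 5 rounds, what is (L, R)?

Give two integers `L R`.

Answer: 249 242

Derivation:
Round 1 (k=27): L=151 R=177
Round 2 (k=36): L=177 R=124
Round 3 (k=24): L=124 R=22
Round 4 (k=29): L=22 R=249
Round 5 (k=5): L=249 R=242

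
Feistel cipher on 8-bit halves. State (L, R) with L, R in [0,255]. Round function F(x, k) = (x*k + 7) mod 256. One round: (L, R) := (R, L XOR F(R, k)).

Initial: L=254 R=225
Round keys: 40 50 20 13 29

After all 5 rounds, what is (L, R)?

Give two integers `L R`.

Round 1 (k=40): L=225 R=209
Round 2 (k=50): L=209 R=56
Round 3 (k=20): L=56 R=182
Round 4 (k=13): L=182 R=125
Round 5 (k=29): L=125 R=134

Answer: 125 134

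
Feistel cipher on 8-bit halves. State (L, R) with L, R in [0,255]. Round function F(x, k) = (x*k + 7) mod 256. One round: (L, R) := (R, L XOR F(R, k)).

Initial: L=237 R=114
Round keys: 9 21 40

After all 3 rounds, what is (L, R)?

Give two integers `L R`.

Round 1 (k=9): L=114 R=228
Round 2 (k=21): L=228 R=201
Round 3 (k=40): L=201 R=139

Answer: 201 139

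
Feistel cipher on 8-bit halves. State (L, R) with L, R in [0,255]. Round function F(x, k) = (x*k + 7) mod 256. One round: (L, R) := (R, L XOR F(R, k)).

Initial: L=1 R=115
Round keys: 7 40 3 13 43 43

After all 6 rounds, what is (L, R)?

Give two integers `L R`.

Round 1 (k=7): L=115 R=45
Round 2 (k=40): L=45 R=124
Round 3 (k=3): L=124 R=86
Round 4 (k=13): L=86 R=25
Round 5 (k=43): L=25 R=108
Round 6 (k=43): L=108 R=50

Answer: 108 50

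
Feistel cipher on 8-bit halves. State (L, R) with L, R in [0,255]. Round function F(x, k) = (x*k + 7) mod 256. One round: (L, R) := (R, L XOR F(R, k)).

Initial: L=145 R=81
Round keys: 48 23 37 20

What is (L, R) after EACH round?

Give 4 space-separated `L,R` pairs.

Answer: 81,166 166,160 160,129 129,187

Derivation:
Round 1 (k=48): L=81 R=166
Round 2 (k=23): L=166 R=160
Round 3 (k=37): L=160 R=129
Round 4 (k=20): L=129 R=187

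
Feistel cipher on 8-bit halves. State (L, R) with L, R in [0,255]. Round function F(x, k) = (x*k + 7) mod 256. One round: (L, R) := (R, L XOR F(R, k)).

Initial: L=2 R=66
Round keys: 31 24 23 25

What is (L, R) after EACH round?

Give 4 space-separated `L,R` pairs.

Round 1 (k=31): L=66 R=7
Round 2 (k=24): L=7 R=237
Round 3 (k=23): L=237 R=85
Round 4 (k=25): L=85 R=185

Answer: 66,7 7,237 237,85 85,185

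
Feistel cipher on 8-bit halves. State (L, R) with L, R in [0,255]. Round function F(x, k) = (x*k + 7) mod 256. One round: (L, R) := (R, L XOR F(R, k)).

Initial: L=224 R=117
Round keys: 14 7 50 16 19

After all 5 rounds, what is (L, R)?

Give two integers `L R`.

Answer: 16 63

Derivation:
Round 1 (k=14): L=117 R=141
Round 2 (k=7): L=141 R=151
Round 3 (k=50): L=151 R=8
Round 4 (k=16): L=8 R=16
Round 5 (k=19): L=16 R=63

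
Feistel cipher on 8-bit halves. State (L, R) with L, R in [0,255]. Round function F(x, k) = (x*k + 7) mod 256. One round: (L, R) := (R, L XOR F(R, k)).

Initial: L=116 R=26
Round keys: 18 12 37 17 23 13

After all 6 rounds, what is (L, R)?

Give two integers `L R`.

Round 1 (k=18): L=26 R=175
Round 2 (k=12): L=175 R=33
Round 3 (k=37): L=33 R=99
Round 4 (k=17): L=99 R=187
Round 5 (k=23): L=187 R=183
Round 6 (k=13): L=183 R=233

Answer: 183 233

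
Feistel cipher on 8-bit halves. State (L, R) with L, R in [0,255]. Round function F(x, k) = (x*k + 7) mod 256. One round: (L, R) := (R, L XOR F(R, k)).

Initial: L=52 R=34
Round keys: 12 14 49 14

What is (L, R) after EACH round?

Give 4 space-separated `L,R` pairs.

Round 1 (k=12): L=34 R=171
Round 2 (k=14): L=171 R=67
Round 3 (k=49): L=67 R=113
Round 4 (k=14): L=113 R=118

Answer: 34,171 171,67 67,113 113,118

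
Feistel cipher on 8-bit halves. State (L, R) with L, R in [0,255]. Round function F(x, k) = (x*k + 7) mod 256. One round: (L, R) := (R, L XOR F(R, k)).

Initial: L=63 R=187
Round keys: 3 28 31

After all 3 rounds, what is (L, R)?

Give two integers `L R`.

Answer: 112 144

Derivation:
Round 1 (k=3): L=187 R=7
Round 2 (k=28): L=7 R=112
Round 3 (k=31): L=112 R=144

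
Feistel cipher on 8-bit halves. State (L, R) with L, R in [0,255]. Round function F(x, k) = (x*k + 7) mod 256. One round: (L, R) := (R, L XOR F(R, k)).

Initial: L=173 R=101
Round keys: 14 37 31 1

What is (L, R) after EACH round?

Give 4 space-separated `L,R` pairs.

Answer: 101,32 32,194 194,165 165,110

Derivation:
Round 1 (k=14): L=101 R=32
Round 2 (k=37): L=32 R=194
Round 3 (k=31): L=194 R=165
Round 4 (k=1): L=165 R=110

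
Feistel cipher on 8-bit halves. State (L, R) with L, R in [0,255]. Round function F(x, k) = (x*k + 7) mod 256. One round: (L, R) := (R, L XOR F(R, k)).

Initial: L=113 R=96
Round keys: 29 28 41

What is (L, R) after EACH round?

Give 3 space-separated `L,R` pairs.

Round 1 (k=29): L=96 R=150
Round 2 (k=28): L=150 R=15
Round 3 (k=41): L=15 R=248

Answer: 96,150 150,15 15,248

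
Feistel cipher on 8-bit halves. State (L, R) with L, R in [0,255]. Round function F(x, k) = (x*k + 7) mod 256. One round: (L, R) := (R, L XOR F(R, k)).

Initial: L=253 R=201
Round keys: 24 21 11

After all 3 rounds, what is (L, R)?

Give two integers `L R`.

Round 1 (k=24): L=201 R=34
Round 2 (k=21): L=34 R=24
Round 3 (k=11): L=24 R=45

Answer: 24 45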